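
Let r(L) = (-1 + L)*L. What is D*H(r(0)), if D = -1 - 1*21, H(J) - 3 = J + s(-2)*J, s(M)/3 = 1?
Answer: -66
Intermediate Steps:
s(M) = 3 (s(M) = 3*1 = 3)
r(L) = L*(-1 + L)
H(J) = 3 + 4*J (H(J) = 3 + (J + 3*J) = 3 + 4*J)
D = -22 (D = -1 - 21 = -22)
D*H(r(0)) = -22*(3 + 4*(0*(-1 + 0))) = -22*(3 + 4*(0*(-1))) = -22*(3 + 4*0) = -22*(3 + 0) = -22*3 = -66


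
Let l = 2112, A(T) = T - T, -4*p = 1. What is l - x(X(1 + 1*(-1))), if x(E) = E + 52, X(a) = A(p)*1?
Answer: 2060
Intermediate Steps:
p = -¼ (p = -¼*1 = -¼ ≈ -0.25000)
A(T) = 0
X(a) = 0 (X(a) = 0*1 = 0)
x(E) = 52 + E
l - x(X(1 + 1*(-1))) = 2112 - (52 + 0) = 2112 - 1*52 = 2112 - 52 = 2060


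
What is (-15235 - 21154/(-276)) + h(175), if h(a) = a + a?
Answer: -2043553/138 ≈ -14808.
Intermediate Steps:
h(a) = 2*a
(-15235 - 21154/(-276)) + h(175) = (-15235 - 21154/(-276)) + 2*175 = (-15235 - 21154*(-1/276)) + 350 = (-15235 + 10577/138) + 350 = -2091853/138 + 350 = -2043553/138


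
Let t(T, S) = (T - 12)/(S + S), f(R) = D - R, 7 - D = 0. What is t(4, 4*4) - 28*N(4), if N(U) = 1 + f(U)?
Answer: -449/4 ≈ -112.25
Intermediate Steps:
D = 7 (D = 7 - 1*0 = 7 + 0 = 7)
f(R) = 7 - R
N(U) = 8 - U (N(U) = 1 + (7 - U) = 8 - U)
t(T, S) = (-12 + T)/(2*S) (t(T, S) = (-12 + T)/((2*S)) = (-12 + T)*(1/(2*S)) = (-12 + T)/(2*S))
t(4, 4*4) - 28*N(4) = (-12 + 4)/(2*((4*4))) - 28*(8 - 1*4) = (½)*(-8)/16 - 28*(8 - 4) = (½)*(1/16)*(-8) - 28*4 = -¼ - 1*112 = -¼ - 112 = -449/4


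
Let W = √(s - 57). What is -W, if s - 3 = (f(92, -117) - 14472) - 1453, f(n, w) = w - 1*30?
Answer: -I*√16126 ≈ -126.99*I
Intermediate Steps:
f(n, w) = -30 + w (f(n, w) = w - 30 = -30 + w)
s = -16069 (s = 3 + (((-30 - 117) - 14472) - 1453) = 3 + ((-147 - 14472) - 1453) = 3 + (-14619 - 1453) = 3 - 16072 = -16069)
W = I*√16126 (W = √(-16069 - 57) = √(-16126) = I*√16126 ≈ 126.99*I)
-W = -I*√16126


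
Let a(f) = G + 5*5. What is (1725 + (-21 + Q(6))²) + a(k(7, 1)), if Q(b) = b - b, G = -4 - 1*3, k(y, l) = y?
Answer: 2184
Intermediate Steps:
G = -7 (G = -4 - 3 = -7)
a(f) = 18 (a(f) = -7 + 5*5 = -7 + 25 = 18)
Q(b) = 0
(1725 + (-21 + Q(6))²) + a(k(7, 1)) = (1725 + (-21 + 0)²) + 18 = (1725 + (-21)²) + 18 = (1725 + 441) + 18 = 2166 + 18 = 2184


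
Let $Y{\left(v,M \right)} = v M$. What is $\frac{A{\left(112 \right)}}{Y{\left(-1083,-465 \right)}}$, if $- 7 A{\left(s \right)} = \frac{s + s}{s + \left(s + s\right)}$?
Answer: $- \frac{2}{10575495} \approx -1.8912 \cdot 10^{-7}$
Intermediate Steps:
$Y{\left(v,M \right)} = M v$
$A{\left(s \right)} = - \frac{2}{21}$ ($A{\left(s \right)} = - \frac{\left(s + s\right) \frac{1}{s + \left(s + s\right)}}{7} = - \frac{2 s \frac{1}{s + 2 s}}{7} = - \frac{2 s \frac{1}{3 s}}{7} = \left(- \frac{1}{7}\right) \frac{2}{3} = - \frac{2}{21}$)
$\frac{A{\left(112 \right)}}{Y{\left(-1083,-465 \right)}} = - \frac{2}{21 \left(\left(-465\right) \left(-1083\right)\right)} = - \frac{2}{21 \cdot 503595} = \left(- \frac{2}{21}\right) \frac{1}{503595} = - \frac{2}{10575495}$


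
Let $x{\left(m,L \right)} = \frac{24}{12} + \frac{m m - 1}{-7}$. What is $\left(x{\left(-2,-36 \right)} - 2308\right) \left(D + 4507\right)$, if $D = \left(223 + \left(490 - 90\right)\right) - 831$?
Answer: $- \frac{69407355}{7} \approx -9.9153 \cdot 10^{6}$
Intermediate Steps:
$D = -208$ ($D = \left(223 + \left(490 - 90\right)\right) - 831 = \left(223 + 400\right) - 831 = 623 - 831 = -208$)
$x{\left(m,L \right)} = \frac{15}{7} - \frac{m^{2}}{7}$ ($x{\left(m,L \right)} = 24 \cdot \frac{1}{12} + \left(m^{2} - 1\right) \left(- \frac{1}{7}\right) = 2 + \left(-1 + m^{2}\right) \left(- \frac{1}{7}\right) = 2 - \left(- \frac{1}{7} + \frac{m^{2}}{7}\right) = \frac{15}{7} - \frac{m^{2}}{7}$)
$\left(x{\left(-2,-36 \right)} - 2308\right) \left(D + 4507\right) = \left(\left(\frac{15}{7} - \frac{\left(-2\right)^{2}}{7}\right) - 2308\right) \left(-208 + 4507\right) = \left(\left(\frac{15}{7} - \frac{4}{7}\right) - 2308\right) 4299 = \left(\frac{11}{7} - 2308\right) 4299 = \left(- \frac{16145}{7}\right) 4299 = - \frac{69407355}{7}$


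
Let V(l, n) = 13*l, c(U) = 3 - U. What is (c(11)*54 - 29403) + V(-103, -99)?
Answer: -31174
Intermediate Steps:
(c(11)*54 - 29403) + V(-103, -99) = ((3 - 1*11)*54 - 29403) + 13*(-103) = ((3 - 11)*54 - 29403) - 1339 = (-8*54 - 29403) - 1339 = (-432 - 29403) - 1339 = -29835 - 1339 = -31174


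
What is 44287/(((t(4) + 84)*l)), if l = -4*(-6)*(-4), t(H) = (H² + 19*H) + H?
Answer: -44287/17280 ≈ -2.5629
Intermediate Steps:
t(H) = H² + 20*H
l = -96 (l = 24*(-4) = -96)
44287/(((t(4) + 84)*l)) = 44287/(((4*(20 + 4) + 84)*(-96))) = 44287/(((4*24 + 84)*(-96))) = 44287/(((96 + 84)*(-96))) = 44287/((180*(-96))) = 44287/(-17280) = 44287*(-1/17280) = -44287/17280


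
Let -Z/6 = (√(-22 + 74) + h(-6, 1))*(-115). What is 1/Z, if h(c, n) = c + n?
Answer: 1/3726 + √13/9315 ≈ 0.00065545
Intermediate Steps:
Z = -3450 + 1380*√13 (Z = -6*(√(-22 + 74) + (-6 + 1))*(-115) = -6*(√52 - 5)*(-115) = -6*(2*√13 - 5)*(-115) = -6*(-5 + 2*√13)*(-115) = -6*(575 - 230*√13) = -3450 + 1380*√13 ≈ 1525.7)
1/Z = 1/(-3450 + 1380*√13)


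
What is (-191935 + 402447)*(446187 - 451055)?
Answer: -1024772416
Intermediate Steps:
(-191935 + 402447)*(446187 - 451055) = 210512*(-4868) = -1024772416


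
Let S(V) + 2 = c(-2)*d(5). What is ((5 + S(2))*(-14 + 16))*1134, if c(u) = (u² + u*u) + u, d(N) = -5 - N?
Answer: -129276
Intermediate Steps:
c(u) = u + 2*u² (c(u) = (u² + u²) + u = 2*u² + u = u + 2*u²)
S(V) = -62 (S(V) = -2 + (-2*(1 + 2*(-2)))*(-5 - 1*5) = -2 + (-2*(1 - 4))*(-5 - 5) = -2 - 2*(-3)*(-10) = -2 + 6*(-10) = -2 - 60 = -62)
((5 + S(2))*(-14 + 16))*1134 = ((5 - 62)*(-14 + 16))*1134 = -57*2*1134 = -114*1134 = -129276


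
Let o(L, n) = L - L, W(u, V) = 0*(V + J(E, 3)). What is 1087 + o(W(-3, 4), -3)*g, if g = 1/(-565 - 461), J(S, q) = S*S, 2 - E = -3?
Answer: 1087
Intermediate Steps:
E = 5 (E = 2 - 1*(-3) = 2 + 3 = 5)
J(S, q) = S²
W(u, V) = 0 (W(u, V) = 0*(V + 5²) = 0*(V + 25) = 0*(25 + V) = 0)
o(L, n) = 0
g = -1/1026 (g = 1/(-1026) = -1/1026 ≈ -0.00097466)
1087 + o(W(-3, 4), -3)*g = 1087 + 0*(-1/1026) = 1087 + 0 = 1087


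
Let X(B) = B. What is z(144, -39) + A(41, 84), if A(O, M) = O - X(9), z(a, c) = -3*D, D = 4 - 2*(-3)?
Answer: 2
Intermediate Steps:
D = 10 (D = 4 + 6 = 10)
z(a, c) = -30 (z(a, c) = -3*10 = -30)
A(O, M) = -9 + O (A(O, M) = O - 1*9 = O - 9 = -9 + O)
z(144, -39) + A(41, 84) = -30 + (-9 + 41) = -30 + 32 = 2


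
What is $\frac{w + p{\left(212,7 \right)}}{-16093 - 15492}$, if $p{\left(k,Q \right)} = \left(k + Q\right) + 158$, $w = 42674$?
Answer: $- \frac{43051}{31585} \approx -1.363$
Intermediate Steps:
$p{\left(k,Q \right)} = 158 + Q + k$ ($p{\left(k,Q \right)} = \left(Q + k\right) + 158 = 158 + Q + k$)
$\frac{w + p{\left(212,7 \right)}}{-16093 - 15492} = \frac{42674 + \left(158 + 7 + 212\right)}{-16093 - 15492} = \frac{42674 + 377}{-31585} = 43051 \left(- \frac{1}{31585}\right) = - \frac{43051}{31585}$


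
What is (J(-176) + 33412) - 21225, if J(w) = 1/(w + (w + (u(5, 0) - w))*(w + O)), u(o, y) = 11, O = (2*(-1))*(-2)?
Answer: 25202715/2068 ≈ 12187.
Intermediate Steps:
O = 4 (O = -2*(-2) = 4)
J(w) = 1/(44 + 12*w) (J(w) = 1/(w + (w + (11 - w))*(w + 4)) = 1/(w + 11*(4 + w)) = 1/(w + (44 + 11*w)) = 1/(44 + 12*w))
(J(-176) + 33412) - 21225 = (1/(4*(11 + 3*(-176))) + 33412) - 21225 = (1/(4*(11 - 528)) + 33412) - 21225 = ((¼)/(-517) + 33412) - 21225 = ((¼)*(-1/517) + 33412) - 21225 = (-1/2068 + 33412) - 21225 = 69096015/2068 - 21225 = 25202715/2068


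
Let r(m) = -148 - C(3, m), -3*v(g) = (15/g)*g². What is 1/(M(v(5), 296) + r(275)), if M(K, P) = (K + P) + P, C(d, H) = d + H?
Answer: 1/141 ≈ 0.0070922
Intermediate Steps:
C(d, H) = H + d
v(g) = -5*g (v(g) = -15/g*g²/3 = -5*g)
r(m) = -151 - m (r(m) = -148 - (m + 3) = -148 - (3 + m) = -148 + (-3 - m) = -151 - m)
M(K, P) = K + 2*P
1/(M(v(5), 296) + r(275)) = 1/((-5*5 + 2*296) + (-151 - 1*275)) = 1/((-25 + 592) + (-151 - 275)) = 1/(567 - 426) = 1/141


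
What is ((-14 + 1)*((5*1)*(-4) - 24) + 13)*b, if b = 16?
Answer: 9360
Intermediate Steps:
((-14 + 1)*((5*1)*(-4) - 24) + 13)*b = ((-14 + 1)*((5*1)*(-4) - 24) + 13)*16 = (-13*(5*(-4) - 24) + 13)*16 = (-13*(-20 - 24) + 13)*16 = (-13*(-44) + 13)*16 = (572 + 13)*16 = 585*16 = 9360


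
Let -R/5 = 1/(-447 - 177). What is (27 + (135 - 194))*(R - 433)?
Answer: 540374/39 ≈ 13856.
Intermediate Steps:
R = 5/624 (R = -5/(-447 - 177) = -5/(-624) = -5*(-1/624) = 5/624 ≈ 0.0080128)
(27 + (135 - 194))*(R - 433) = (27 + (135 - 194))*(5/624 - 433) = (27 - 59)*(-270187/624) = -32*(-270187/624) = 540374/39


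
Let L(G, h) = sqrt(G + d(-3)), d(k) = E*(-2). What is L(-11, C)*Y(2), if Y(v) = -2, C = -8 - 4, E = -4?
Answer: -2*I*sqrt(3) ≈ -3.4641*I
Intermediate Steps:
d(k) = 8 (d(k) = -4*(-2) = 8)
C = -12
L(G, h) = sqrt(8 + G) (L(G, h) = sqrt(G + 8) = sqrt(8 + G))
L(-11, C)*Y(2) = sqrt(8 - 11)*(-2) = sqrt(-3)*(-2) = (I*sqrt(3))*(-2) = -2*I*sqrt(3)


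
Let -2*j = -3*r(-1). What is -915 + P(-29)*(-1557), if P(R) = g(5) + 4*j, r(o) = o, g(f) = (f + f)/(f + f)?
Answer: 6870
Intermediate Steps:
g(f) = 1 (g(f) = (2*f)/((2*f)) = (2*f)*(1/(2*f)) = 1)
j = -3/2 (j = -(-3)*(-1)/2 = -½*3 = -3/2 ≈ -1.5000)
P(R) = -5 (P(R) = 1 + 4*(-3/2) = 1 - 6 = -5)
-915 + P(-29)*(-1557) = -915 - 5*(-1557) = -915 + 7785 = 6870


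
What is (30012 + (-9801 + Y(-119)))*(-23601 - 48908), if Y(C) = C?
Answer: -1456850828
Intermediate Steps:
(30012 + (-9801 + Y(-119)))*(-23601 - 48908) = (30012 + (-9801 - 119))*(-23601 - 48908) = (30012 - 9920)*(-72509) = 20092*(-72509) = -1456850828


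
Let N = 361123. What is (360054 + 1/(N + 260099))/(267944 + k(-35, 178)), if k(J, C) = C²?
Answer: 223673465989/186135505416 ≈ 1.2017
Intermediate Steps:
(360054 + 1/(N + 260099))/(267944 + k(-35, 178)) = (360054 + 1/(361123 + 260099))/(267944 + 178²) = (360054 + 1/621222)/(267944 + 31684) = (360054 + 1/621222)/299628 = (223673465989/621222)*(1/299628) = 223673465989/186135505416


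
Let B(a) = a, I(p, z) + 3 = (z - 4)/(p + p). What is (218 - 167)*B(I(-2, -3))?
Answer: -255/4 ≈ -63.750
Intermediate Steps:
I(p, z) = -3 + (-4 + z)/(2*p) (I(p, z) = -3 + (z - 4)/(p + p) = -3 + (-4 + z)/((2*p)) = -3 + (-4 + z)*(1/(2*p)) = -3 + (-4 + z)/(2*p))
(218 - 167)*B(I(-2, -3)) = (218 - 167)*((1/2)*(-4 - 3 - 6*(-2))/(-2)) = 51*((1/2)*(-1/2)*(-4 - 3 + 12)) = 51*((1/2)*(-1/2)*5) = 51*(-5/4) = -255/4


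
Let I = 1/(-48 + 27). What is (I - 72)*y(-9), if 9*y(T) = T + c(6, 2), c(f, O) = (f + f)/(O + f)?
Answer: 7565/126 ≈ 60.040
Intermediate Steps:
c(f, O) = 2*f/(O + f) (c(f, O) = (2*f)/(O + f) = 2*f/(O + f))
I = -1/21 (I = 1/(-21) = -1/21 ≈ -0.047619)
y(T) = ⅙ + T/9 (y(T) = (T + 2*6/(2 + 6))/9 = (T + 2*6/8)/9 = (T + 2*6*(⅛))/9 = (T + 3/2)/9 = (3/2 + T)/9 = ⅙ + T/9)
(I - 72)*y(-9) = (-1/21 - 72)*(⅙ + (⅑)*(-9)) = -1513*(⅙ - 1)/21 = -1513/21*(-⅚) = 7565/126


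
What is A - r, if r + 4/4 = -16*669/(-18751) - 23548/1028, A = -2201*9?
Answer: -95347254447/4819007 ≈ -19786.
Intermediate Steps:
A = -19809
r = -112455216/4819007 (r = -1 + (-16*669/(-18751) - 23548/1028) = -1 + (-10704*(-1/18751) - 23548*1/1028) = -1 + (10704/18751 - 5887/257) = -1 - 107636209/4819007 = -112455216/4819007 ≈ -23.336)
A - r = -19809 - 1*(-112455216/4819007) = -19809 + 112455216/4819007 = -95347254447/4819007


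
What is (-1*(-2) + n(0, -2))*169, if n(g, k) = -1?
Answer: 169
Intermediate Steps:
(-1*(-2) + n(0, -2))*169 = (-1*(-2) - 1)*169 = (2 - 1)*169 = 1*169 = 169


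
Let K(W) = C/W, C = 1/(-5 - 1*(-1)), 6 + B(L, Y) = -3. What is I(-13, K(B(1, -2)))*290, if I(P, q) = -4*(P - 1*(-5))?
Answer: 9280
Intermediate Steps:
B(L, Y) = -9 (B(L, Y) = -6 - 3 = -9)
C = -¼ (C = 1/(-5 + 1) = 1/(-4) = -¼ ≈ -0.25000)
K(W) = -1/(4*W)
I(P, q) = -20 - 4*P (I(P, q) = -4*(P + 5) = -4*(5 + P) = -20 - 4*P)
I(-13, K(B(1, -2)))*290 = (-20 - 4*(-13))*290 = (-20 + 52)*290 = 32*290 = 9280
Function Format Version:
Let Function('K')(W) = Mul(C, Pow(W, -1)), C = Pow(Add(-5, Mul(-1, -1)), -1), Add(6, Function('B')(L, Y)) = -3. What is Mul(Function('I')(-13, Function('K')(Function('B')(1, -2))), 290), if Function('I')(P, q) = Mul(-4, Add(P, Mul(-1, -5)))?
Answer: 9280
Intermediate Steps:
Function('B')(L, Y) = -9 (Function('B')(L, Y) = Add(-6, -3) = -9)
C = Rational(-1, 4) (C = Pow(Add(-5, 1), -1) = Pow(-4, -1) = Rational(-1, 4) ≈ -0.25000)
Function('K')(W) = Mul(Rational(-1, 4), Pow(W, -1))
Function('I')(P, q) = Add(-20, Mul(-4, P)) (Function('I')(P, q) = Mul(-4, Add(P, 5)) = Mul(-4, Add(5, P)) = Add(-20, Mul(-4, P)))
Mul(Function('I')(-13, Function('K')(Function('B')(1, -2))), 290) = Mul(Add(-20, Mul(-4, -13)), 290) = Mul(Add(-20, 52), 290) = Mul(32, 290) = 9280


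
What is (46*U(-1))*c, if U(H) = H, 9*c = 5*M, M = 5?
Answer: -1150/9 ≈ -127.78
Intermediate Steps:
c = 25/9 (c = (5*5)/9 = (1/9)*25 = 25/9 ≈ 2.7778)
(46*U(-1))*c = (46*(-1))*(25/9) = -46*25/9 = -1150/9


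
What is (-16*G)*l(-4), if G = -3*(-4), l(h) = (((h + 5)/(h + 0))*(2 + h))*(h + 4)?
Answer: 0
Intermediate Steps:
l(h) = (2 + h)*(4 + h)*(5 + h)/h (l(h) = (((5 + h)/h)*(2 + h))*(4 + h) = ((2 + h)*(5 + h)/h)*(4 + h) = (2 + h)*(4 + h)*(5 + h)/h)
G = 12
(-16*G)*l(-4) = (-16*12)*(38 + (-4)² + 11*(-4) + 40/(-4)) = -192*(38 + 16 - 44 + 40*(-¼)) = -192*(38 + 16 - 44 - 10) = -192*0 = 0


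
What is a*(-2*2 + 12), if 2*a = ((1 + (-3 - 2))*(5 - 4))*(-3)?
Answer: 48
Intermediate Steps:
a = 6 (a = (((1 + (-3 - 2))*(5 - 4))*(-3))/2 = (((1 - 5)*1)*(-3))/2 = (-4*1*(-3))/2 = (-4*(-3))/2 = (½)*12 = 6)
a*(-2*2 + 12) = 6*(-2*2 + 12) = 6*(-4 + 12) = 6*8 = 48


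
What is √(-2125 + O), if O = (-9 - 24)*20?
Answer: I*√2785 ≈ 52.773*I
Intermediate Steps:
O = -660 (O = -33*20 = -660)
√(-2125 + O) = √(-2125 - 660) = √(-2785) = I*√2785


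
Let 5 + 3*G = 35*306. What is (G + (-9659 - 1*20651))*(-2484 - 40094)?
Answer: 3415820050/3 ≈ 1.1386e+9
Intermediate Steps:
G = 10705/3 (G = -5/3 + (35*306)/3 = -5/3 + (⅓)*10710 = -5/3 + 3570 = 10705/3 ≈ 3568.3)
(G + (-9659 - 1*20651))*(-2484 - 40094) = (10705/3 + (-9659 - 1*20651))*(-2484 - 40094) = (10705/3 + (-9659 - 20651))*(-42578) = (10705/3 - 30310)*(-42578) = -80225/3*(-42578) = 3415820050/3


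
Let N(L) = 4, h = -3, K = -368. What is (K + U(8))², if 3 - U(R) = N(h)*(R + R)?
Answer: 184041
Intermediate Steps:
U(R) = 3 - 8*R (U(R) = 3 - 4*(R + R) = 3 - 4*2*R = 3 - 8*R)
(K + U(8))² = (-368 + (3 - 8*8))² = (-368 + (3 - 64))² = (-368 - 61)² = (-429)² = 184041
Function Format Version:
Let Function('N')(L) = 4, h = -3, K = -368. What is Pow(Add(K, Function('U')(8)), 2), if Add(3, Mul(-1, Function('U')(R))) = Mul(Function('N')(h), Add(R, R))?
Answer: 184041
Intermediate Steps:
Function('U')(R) = Add(3, Mul(-8, R)) (Function('U')(R) = Add(3, Mul(-1, Mul(4, Add(R, R)))) = Add(3, Mul(-1, Mul(4, Mul(2, R)))) = Add(3, Mul(-1, Mul(8, R))) = Add(3, Mul(-8, R)))
Pow(Add(K, Function('U')(8)), 2) = Pow(Add(-368, Add(3, Mul(-8, 8))), 2) = Pow(Add(-368, Add(3, -64)), 2) = Pow(Add(-368, -61), 2) = Pow(-429, 2) = 184041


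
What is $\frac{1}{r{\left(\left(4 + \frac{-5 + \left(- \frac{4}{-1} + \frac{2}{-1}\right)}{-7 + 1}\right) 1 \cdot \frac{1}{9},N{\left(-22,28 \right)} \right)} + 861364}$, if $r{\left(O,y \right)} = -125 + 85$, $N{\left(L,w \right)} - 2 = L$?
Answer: $\frac{1}{861324} \approx 1.161 \cdot 10^{-6}$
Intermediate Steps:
$N{\left(L,w \right)} = 2 + L$
$r{\left(O,y \right)} = -40$
$\frac{1}{r{\left(\left(4 + \frac{-5 + \left(- \frac{4}{-1} + \frac{2}{-1}\right)}{-7 + 1}\right) 1 \cdot \frac{1}{9},N{\left(-22,28 \right)} \right)} + 861364} = \frac{1}{-40 + 861364} = \frac{1}{861324}$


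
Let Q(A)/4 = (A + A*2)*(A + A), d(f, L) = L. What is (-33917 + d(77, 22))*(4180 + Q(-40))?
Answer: -1443249100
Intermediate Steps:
Q(A) = 24*A**2 (Q(A) = 4*((A + A*2)*(A + A)) = 4*((A + 2*A)*(2*A)) = 4*((3*A)*(2*A)) = 4*(6*A**2) = 24*A**2)
(-33917 + d(77, 22))*(4180 + Q(-40)) = (-33917 + 22)*(4180 + 24*(-40)**2) = -33895*(4180 + 24*1600) = -33895*(4180 + 38400) = -33895*42580 = -1443249100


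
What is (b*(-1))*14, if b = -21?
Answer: 294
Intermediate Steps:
(b*(-1))*14 = -21*(-1)*14 = 21*14 = 294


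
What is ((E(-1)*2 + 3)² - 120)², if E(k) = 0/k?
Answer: 12321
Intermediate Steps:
E(k) = 0
((E(-1)*2 + 3)² - 120)² = ((0*2 + 3)² - 120)² = ((0 + 3)² - 120)² = (3² - 120)² = (9 - 120)² = (-111)² = 12321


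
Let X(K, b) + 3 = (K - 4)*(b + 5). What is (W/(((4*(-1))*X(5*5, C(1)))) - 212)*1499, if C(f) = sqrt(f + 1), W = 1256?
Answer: -512331218/1587 + 1647401*sqrt(2)/1587 ≈ -3.2136e+5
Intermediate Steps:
C(f) = sqrt(1 + f)
X(K, b) = -3 + (-4 + K)*(5 + b) (X(K, b) = -3 + (K - 4)*(b + 5) = -3 + (-4 + K)*(5 + b))
(W/(((4*(-1))*X(5*5, C(1)))) - 212)*1499 = (1256/(((4*(-1))*(-23 - 4*sqrt(1 + 1) + 5*(5*5) + (5*5)*sqrt(1 + 1)))) - 212)*1499 = (1256/((-4*(-23 - 4*sqrt(2) + 5*25 + 25*sqrt(2)))) - 212)*1499 = (1256/((-4*(-23 - 4*sqrt(2) + 125 + 25*sqrt(2)))) - 212)*1499 = (1256/((-4*(102 + 21*sqrt(2)))) - 212)*1499 = (1256/(-408 - 84*sqrt(2)) - 212)*1499 = (-212 + 1256/(-408 - 84*sqrt(2)))*1499 = -317788 + 1882744/(-408 - 84*sqrt(2))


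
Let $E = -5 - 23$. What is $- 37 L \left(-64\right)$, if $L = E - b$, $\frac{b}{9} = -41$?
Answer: $807488$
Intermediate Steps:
$b = -369$ ($b = 9 \left(-41\right) = -369$)
$E = -28$ ($E = -5 - 23 = -28$)
$L = 341$ ($L = -28 - -369 = -28 + 369 = 341$)
$- 37 L \left(-64\right) = \left(-37\right) 341 \left(-64\right) = \left(-12617\right) \left(-64\right) = 807488$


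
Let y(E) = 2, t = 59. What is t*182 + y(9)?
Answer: 10740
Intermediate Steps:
t*182 + y(9) = 59*182 + 2 = 10738 + 2 = 10740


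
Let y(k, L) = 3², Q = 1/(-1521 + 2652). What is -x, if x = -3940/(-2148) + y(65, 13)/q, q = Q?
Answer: -5467108/537 ≈ -10181.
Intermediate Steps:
Q = 1/1131 ≈ 0.00088417
y(k, L) = 9
q = 1/1131 ≈ 0.00088417
x = 5467108/537 (x = -3940/(-2148) + 9/(1/1131) = -3940*(-1/2148) + 9*1131 = 985/537 + 10179 = 5467108/537 ≈ 10181.)
-x = -1*5467108/537 = -5467108/537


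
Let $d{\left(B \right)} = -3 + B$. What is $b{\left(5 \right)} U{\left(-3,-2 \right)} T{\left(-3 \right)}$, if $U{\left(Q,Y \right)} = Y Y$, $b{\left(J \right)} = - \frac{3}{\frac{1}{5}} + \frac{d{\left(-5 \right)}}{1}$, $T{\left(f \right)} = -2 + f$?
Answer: $460$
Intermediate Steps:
$b{\left(J \right)} = -23$ ($b{\left(J \right)} = - \frac{3}{\frac{1}{5}} + \frac{-3 - 5}{1} = - 3 \frac{1}{\frac{1}{5}} - 8 = \left(-3\right) 5 - 8 = -15 - 8 = -23$)
$U{\left(Q,Y \right)} = Y^{2}$
$b{\left(5 \right)} U{\left(-3,-2 \right)} T{\left(-3 \right)} = - 23 \left(-2\right)^{2} \left(-2 - 3\right) = \left(-23\right) 4 \left(-5\right) = \left(-92\right) \left(-5\right) = 460$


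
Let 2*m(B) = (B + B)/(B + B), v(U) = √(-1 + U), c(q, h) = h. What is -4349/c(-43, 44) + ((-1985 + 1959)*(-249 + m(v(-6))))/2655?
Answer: -11262311/116820 ≈ -96.407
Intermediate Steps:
m(B) = ½ (m(B) = ((B + B)/(B + B))/2 = ((2*B)/((2*B)))/2 = ((2*B)*(1/(2*B)))/2 = (½)*1 = ½)
-4349/c(-43, 44) + ((-1985 + 1959)*(-249 + m(v(-6))))/2655 = -4349/44 + ((-1985 + 1959)*(-249 + ½))/2655 = -4349*1/44 - 26*(-497/2)*(1/2655) = -4349/44 + 6461*(1/2655) = -4349/44 + 6461/2655 = -11262311/116820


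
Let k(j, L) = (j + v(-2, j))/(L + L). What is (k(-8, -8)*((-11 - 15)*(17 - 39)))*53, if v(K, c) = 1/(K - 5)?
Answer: 432003/28 ≈ 15429.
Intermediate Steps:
v(K, c) = 1/(-5 + K)
k(j, L) = (-⅐ + j)/(2*L) (k(j, L) = (j + 1/(-5 - 2))/(L + L) = (j + 1/(-7))/((2*L)) = (j - ⅐)*(1/(2*L)) = (-⅐ + j)*(1/(2*L)) = (-⅐ + j)/(2*L))
(k(-8, -8)*((-11 - 15)*(17 - 39)))*53 = (((1/14)*(-1 + 7*(-8))/(-8))*((-11 - 15)*(17 - 39)))*53 = (((1/14)*(-⅛)*(-1 - 56))*(-26*(-22)))*53 = (((1/14)*(-⅛)*(-57))*572)*53 = ((57/112)*572)*53 = (8151/28)*53 = 432003/28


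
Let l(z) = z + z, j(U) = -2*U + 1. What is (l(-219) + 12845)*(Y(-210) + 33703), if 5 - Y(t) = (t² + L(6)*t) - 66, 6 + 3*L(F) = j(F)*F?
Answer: -190645962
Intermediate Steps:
j(U) = 1 - 2*U
L(F) = -2 + F*(1 - 2*F)/3 (L(F) = -2 + ((1 - 2*F)*F)/3 = -2 + (F*(1 - 2*F))/3 = -2 + F*(1 - 2*F)/3)
Y(t) = 71 - t² + 24*t (Y(t) = 5 - ((t² + (-2 - ⅔*6² + (⅓)*6)*t) - 66) = 5 - ((t² + (-2 - ⅔*36 + 2)*t) - 66) = 5 - ((t² + (-2 - 24 + 2)*t) - 66) = 5 - ((t² - 24*t) - 66) = 5 - (-66 + t² - 24*t) = 5 + (66 - t² + 24*t) = 71 - t² + 24*t)
l(z) = 2*z
(l(-219) + 12845)*(Y(-210) + 33703) = (2*(-219) + 12845)*((71 - 1*(-210)² + 24*(-210)) + 33703) = (-438 + 12845)*((71 - 1*44100 - 5040) + 33703) = 12407*((71 - 44100 - 5040) + 33703) = 12407*(-49069 + 33703) = 12407*(-15366) = -190645962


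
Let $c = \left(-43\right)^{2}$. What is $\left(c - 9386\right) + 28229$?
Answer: $20692$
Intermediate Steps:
$c = 1849$
$\left(c - 9386\right) + 28229 = \left(1849 - 9386\right) + 28229 = -7537 + 28229 = 20692$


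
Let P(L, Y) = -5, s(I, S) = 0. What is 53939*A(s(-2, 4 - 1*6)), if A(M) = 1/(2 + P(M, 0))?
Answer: -53939/3 ≈ -17980.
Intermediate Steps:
A(M) = -⅓ (A(M) = 1/(2 - 5) = 1/(-3) = -⅓)
53939*A(s(-2, 4 - 1*6)) = 53939*(-⅓) = -53939/3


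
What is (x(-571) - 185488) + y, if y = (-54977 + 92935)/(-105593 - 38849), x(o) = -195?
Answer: -13410230922/72221 ≈ -1.8568e+5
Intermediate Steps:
y = -18979/72221 (y = 37958/(-144442) = 37958*(-1/144442) = -18979/72221 ≈ -0.26279)
(x(-571) - 185488) + y = (-195 - 185488) - 18979/72221 = -185683 - 18979/72221 = -13410230922/72221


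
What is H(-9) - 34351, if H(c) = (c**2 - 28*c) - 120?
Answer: -34138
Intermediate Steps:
H(c) = -120 + c**2 - 28*c
H(-9) - 34351 = (-120 + (-9)**2 - 28*(-9)) - 34351 = (-120 + 81 + 252) - 34351 = 213 - 34351 = -34138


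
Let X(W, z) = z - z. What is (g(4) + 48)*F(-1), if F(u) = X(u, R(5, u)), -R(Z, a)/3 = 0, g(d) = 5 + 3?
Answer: 0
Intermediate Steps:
g(d) = 8
R(Z, a) = 0 (R(Z, a) = -3*0 = 0)
X(W, z) = 0
F(u) = 0
(g(4) + 48)*F(-1) = (8 + 48)*0 = 56*0 = 0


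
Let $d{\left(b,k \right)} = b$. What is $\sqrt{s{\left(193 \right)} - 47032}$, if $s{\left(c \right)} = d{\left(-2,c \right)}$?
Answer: $3 i \sqrt{5226} \approx 216.87 i$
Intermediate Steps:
$s{\left(c \right)} = -2$
$\sqrt{s{\left(193 \right)} - 47032} = \sqrt{-2 - 47032} = \sqrt{-47034} = 3 i \sqrt{5226}$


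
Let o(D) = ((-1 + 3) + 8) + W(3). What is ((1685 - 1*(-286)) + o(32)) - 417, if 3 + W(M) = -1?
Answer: 1560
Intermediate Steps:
W(M) = -4 (W(M) = -3 - 1 = -4)
o(D) = 6 (o(D) = ((-1 + 3) + 8) - 4 = (2 + 8) - 4 = 10 - 4 = 6)
((1685 - 1*(-286)) + o(32)) - 417 = ((1685 - 1*(-286)) + 6) - 417 = ((1685 + 286) + 6) - 417 = (1971 + 6) - 417 = 1977 - 417 = 1560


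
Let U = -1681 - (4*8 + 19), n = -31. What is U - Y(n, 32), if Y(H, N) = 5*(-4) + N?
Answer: -1744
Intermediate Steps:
Y(H, N) = -20 + N
U = -1732 (U = -1681 - (32 + 19) = -1681 - 1*51 = -1681 - 51 = -1732)
U - Y(n, 32) = -1732 - (-20 + 32) = -1732 - 1*12 = -1732 - 12 = -1744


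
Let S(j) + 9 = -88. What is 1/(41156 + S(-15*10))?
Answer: 1/41059 ≈ 2.4355e-5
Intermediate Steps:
S(j) = -97 (S(j) = -9 - 88 = -97)
1/(41156 + S(-15*10)) = 1/(41156 - 97) = 1/41059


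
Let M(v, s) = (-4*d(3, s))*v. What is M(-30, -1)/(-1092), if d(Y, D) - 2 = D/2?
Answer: -15/91 ≈ -0.16484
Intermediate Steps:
d(Y, D) = 2 + D/2
M(v, s) = v*(-8 - 2*s) (M(v, s) = (-4*(2 + s/2))*v = (-8 - 2*s)*v = v*(-8 - 2*s))
M(-30, -1)/(-1092) = -2*(-30)*(4 - 1)/(-1092) = -2*(-30)*3*(-1/1092) = 180*(-1/1092) = -15/91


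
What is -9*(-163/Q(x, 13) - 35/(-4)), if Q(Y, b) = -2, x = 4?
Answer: -3249/4 ≈ -812.25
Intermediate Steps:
-9*(-163/Q(x, 13) - 35/(-4)) = -9*(-163/(-2) - 35/(-4)) = -9*(-163*(-1/2) - 35*(-1/4)) = -9*(163/2 + 35/4) = -9*361/4 = -3249/4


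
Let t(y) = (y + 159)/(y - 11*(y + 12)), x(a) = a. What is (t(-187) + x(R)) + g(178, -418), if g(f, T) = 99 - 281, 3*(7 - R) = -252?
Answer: -79093/869 ≈ -91.016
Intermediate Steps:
R = 91 (R = 7 - ⅓*(-252) = 7 + 84 = 91)
g(f, T) = -182
t(y) = (159 + y)/(-132 - 10*y) (t(y) = (159 + y)/(y - 11*(12 + y)) = (159 + y)/(y + (-132 - 11*y)) = (159 + y)/(-132 - 10*y))
(t(-187) + x(R)) + g(178, -418) = ((-159 - 1*(-187))/(2*(66 + 5*(-187))) + 91) - 182 = ((-159 + 187)/(2*(66 - 935)) + 91) - 182 = ((½)*28/(-869) + 91) - 182 = ((½)*(-1/869)*28 + 91) - 182 = (-14/869 + 91) - 182 = 79065/869 - 182 = -79093/869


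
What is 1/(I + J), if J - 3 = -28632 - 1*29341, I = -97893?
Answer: -1/155863 ≈ -6.4159e-6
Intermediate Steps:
J = -57970 (J = 3 + (-28632 - 1*29341) = 3 + (-28632 - 29341) = 3 - 57973 = -57970)
1/(I + J) = 1/(-97893 - 57970) = 1/(-155863) = -1/155863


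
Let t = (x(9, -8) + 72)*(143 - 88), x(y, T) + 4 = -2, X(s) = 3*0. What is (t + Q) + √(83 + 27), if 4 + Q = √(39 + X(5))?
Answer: 3626 + √39 + √110 ≈ 3642.7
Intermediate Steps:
X(s) = 0
x(y, T) = -6 (x(y, T) = -4 - 2 = -6)
Q = -4 + √39 (Q = -4 + √(39 + 0) = -4 + √39 ≈ 2.2450)
t = 3630 (t = (-6 + 72)*(143 - 88) = 66*55 = 3630)
(t + Q) + √(83 + 27) = (3630 + (-4 + √39)) + √(83 + 27) = (3626 + √39) + √110 = 3626 + √39 + √110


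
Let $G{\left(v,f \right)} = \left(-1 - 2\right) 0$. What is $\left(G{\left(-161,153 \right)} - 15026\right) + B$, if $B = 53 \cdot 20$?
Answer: $-13966$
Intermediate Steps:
$G{\left(v,f \right)} = 0$ ($G{\left(v,f \right)} = \left(-3\right) 0 = 0$)
$B = 1060$
$\left(G{\left(-161,153 \right)} - 15026\right) + B = \left(0 - 15026\right) + 1060 = -15026 + 1060 = -13966$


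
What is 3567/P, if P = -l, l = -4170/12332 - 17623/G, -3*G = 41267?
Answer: -302543810858/79982853 ≈ -3782.6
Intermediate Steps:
G = -41267/3 (G = -⅓*41267 = -41267/3 ≈ -13756.)
l = 239948559/254452322 (l = -4170/12332 - 17623/(-41267/3) = -4170*1/12332 - 17623*(-3/41267) = -2085/6166 + 52869/41267 = 239948559/254452322 ≈ 0.94300)
P = -239948559/254452322 (P = -1*239948559/254452322 = -239948559/254452322 ≈ -0.94300)
3567/P = 3567/(-239948559/254452322) = 3567*(-254452322/239948559) = -302543810858/79982853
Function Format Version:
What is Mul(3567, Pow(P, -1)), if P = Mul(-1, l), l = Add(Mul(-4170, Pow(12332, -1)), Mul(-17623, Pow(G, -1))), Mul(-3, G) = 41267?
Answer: Rational(-302543810858, 79982853) ≈ -3782.6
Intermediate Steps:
G = Rational(-41267, 3) (G = Mul(Rational(-1, 3), 41267) = Rational(-41267, 3) ≈ -13756.)
l = Rational(239948559, 254452322) (l = Add(Mul(-4170, Pow(12332, -1)), Mul(-17623, Pow(Rational(-41267, 3), -1))) = Add(Mul(-4170, Rational(1, 12332)), Mul(-17623, Rational(-3, 41267))) = Add(Rational(-2085, 6166), Rational(52869, 41267)) = Rational(239948559, 254452322) ≈ 0.94300)
P = Rational(-239948559, 254452322) (P = Mul(-1, Rational(239948559, 254452322)) = Rational(-239948559, 254452322) ≈ -0.94300)
Mul(3567, Pow(P, -1)) = Mul(3567, Pow(Rational(-239948559, 254452322), -1)) = Mul(3567, Rational(-254452322, 239948559)) = Rational(-302543810858, 79982853)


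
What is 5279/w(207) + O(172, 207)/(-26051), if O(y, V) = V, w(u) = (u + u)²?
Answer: 102044257/4465037196 ≈ 0.022854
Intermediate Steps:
w(u) = 4*u² (w(u) = (2*u)² = 4*u²)
5279/w(207) + O(172, 207)/(-26051) = 5279/((4*207²)) + 207/(-26051) = 5279/((4*42849)) + 207*(-1/26051) = 5279/171396 - 207/26051 = 102044257/4465037196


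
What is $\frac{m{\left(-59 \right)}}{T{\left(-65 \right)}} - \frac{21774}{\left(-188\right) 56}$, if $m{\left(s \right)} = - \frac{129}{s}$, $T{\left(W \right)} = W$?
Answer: $\frac{41072589}{20187440} \approx 2.0346$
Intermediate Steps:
$\frac{m{\left(-59 \right)}}{T{\left(-65 \right)}} - \frac{21774}{\left(-188\right) 56} = \frac{\left(-129\right) \frac{1}{-59}}{-65} - \frac{21774}{\left(-188\right) 56} = \left(-129\right) \left(- \frac{1}{59}\right) \left(- \frac{1}{65}\right) - \frac{21774}{-10528} = \frac{129}{59} \left(- \frac{1}{65}\right) - - \frac{10887}{5264} = - \frac{129}{3835} + \frac{10887}{5264} = \frac{41072589}{20187440}$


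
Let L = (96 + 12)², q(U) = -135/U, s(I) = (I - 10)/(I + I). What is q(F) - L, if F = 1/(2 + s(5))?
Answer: -23733/2 ≈ -11867.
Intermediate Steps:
s(I) = (-10 + I)/(2*I) (s(I) = (-10 + I)/((2*I)) = (-10 + I)*(1/(2*I)) = (-10 + I)/(2*I))
F = ⅔ (F = 1/(2 + (½)*(-10 + 5)/5) = 1/(2 + (½)*(⅕)*(-5)) = 1/(2 - ½) = 1/(3/2) = ⅔ ≈ 0.66667)
L = 11664 (L = 108² = 11664)
q(F) - L = -135/⅔ - 1*11664 = -135*3/2 - 11664 = -405/2 - 11664 = -23733/2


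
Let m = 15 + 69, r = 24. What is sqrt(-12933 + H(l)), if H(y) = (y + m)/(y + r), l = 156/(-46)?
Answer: I*sqrt(80690442)/79 ≈ 113.71*I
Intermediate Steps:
m = 84
l = -78/23 (l = 156*(-1/46) = -78/23 ≈ -3.3913)
H(y) = (84 + y)/(24 + y) (H(y) = (y + 84)/(y + 24) = (84 + y)/(24 + y))
sqrt(-12933 + H(l)) = sqrt(-12933 + (84 - 78/23)/(24 - 78/23)) = sqrt(-12933 + (1854/23)/(474/23)) = sqrt(-12933 + (23/474)*(1854/23)) = sqrt(-12933 + 309/79) = sqrt(-1021398/79) = I*sqrt(80690442)/79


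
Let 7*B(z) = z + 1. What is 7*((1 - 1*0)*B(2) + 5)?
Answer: 38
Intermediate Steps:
B(z) = ⅐ + z/7 (B(z) = (z + 1)/7 = (1 + z)/7 = ⅐ + z/7)
7*((1 - 1*0)*B(2) + 5) = 7*((1 - 1*0)*(⅐ + (⅐)*2) + 5) = 7*((1 + 0)*(⅐ + 2/7) + 5) = 7*(1*(3/7) + 5) = 7*(3/7 + 5) = 7*(38/7) = 38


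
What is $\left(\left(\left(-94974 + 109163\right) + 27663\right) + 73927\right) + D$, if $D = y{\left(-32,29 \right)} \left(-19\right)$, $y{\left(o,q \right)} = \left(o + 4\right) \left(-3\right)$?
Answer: $114183$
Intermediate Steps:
$y{\left(o,q \right)} = -12 - 3 o$ ($y{\left(o,q \right)} = \left(4 + o\right) \left(-3\right) = -12 - 3 o$)
$D = -1596$ ($D = \left(-12 - -96\right) \left(-19\right) = \left(-12 + 96\right) \left(-19\right) = 84 \left(-19\right) = -1596$)
$\left(\left(\left(-94974 + 109163\right) + 27663\right) + 73927\right) + D = \left(\left(\left(-94974 + 109163\right) + 27663\right) + 73927\right) - 1596 = \left(\left(14189 + 27663\right) + 73927\right) - 1596 = \left(41852 + 73927\right) - 1596 = 115779 - 1596 = 114183$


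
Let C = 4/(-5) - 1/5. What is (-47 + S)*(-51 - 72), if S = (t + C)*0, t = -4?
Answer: 5781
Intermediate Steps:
C = -1 (C = 4*(-1/5) - 1*1/5 = -4/5 - 1/5 = -1)
S = 0 (S = (-4 - 1)*0 = -5*0 = 0)
(-47 + S)*(-51 - 72) = (-47 + 0)*(-51 - 72) = -47*(-123) = 5781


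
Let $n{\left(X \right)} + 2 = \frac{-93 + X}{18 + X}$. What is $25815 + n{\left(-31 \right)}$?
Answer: $\frac{335693}{13} \approx 25823.0$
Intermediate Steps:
$n{\left(X \right)} = -2 + \frac{-93 + X}{18 + X}$
$25815 + n{\left(-31 \right)} = 25815 + \frac{-129 - -31}{18 - 31} = 25815 + \frac{-129 + 31}{-13} = 25815 - - \frac{98}{13} = 25815 + \frac{98}{13} = \frac{335693}{13}$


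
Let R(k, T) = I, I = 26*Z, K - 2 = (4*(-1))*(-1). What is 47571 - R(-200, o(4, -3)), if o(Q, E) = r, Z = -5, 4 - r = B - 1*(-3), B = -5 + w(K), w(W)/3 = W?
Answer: 47701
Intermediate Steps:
K = 6 (K = 2 + (4*(-1))*(-1) = 2 - 4*(-1) = 2 + 4 = 6)
w(W) = 3*W
B = 13 (B = -5 + 3*6 = -5 + 18 = 13)
r = -12 (r = 4 - (13 - 1*(-3)) = 4 - (13 + 3) = 4 - 1*16 = 4 - 16 = -12)
o(Q, E) = -12
I = -130 (I = 26*(-5) = -130)
R(k, T) = -130
47571 - R(-200, o(4, -3)) = 47571 - 1*(-130) = 47571 + 130 = 47701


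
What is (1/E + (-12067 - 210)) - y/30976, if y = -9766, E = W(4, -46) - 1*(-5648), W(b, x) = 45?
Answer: -1082474365561/88173184 ≈ -12277.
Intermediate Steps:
E = 5693 (E = 45 - 1*(-5648) = 45 + 5648 = 5693)
(1/E + (-12067 - 210)) - y/30976 = (1/5693 + (-12067 - 210)) - (-9766)/30976 = (1/5693 - 12277) - (-9766)/30976 = -69892960/5693 - 1*(-4883/15488) = -69892960/5693 + 4883/15488 = -1082474365561/88173184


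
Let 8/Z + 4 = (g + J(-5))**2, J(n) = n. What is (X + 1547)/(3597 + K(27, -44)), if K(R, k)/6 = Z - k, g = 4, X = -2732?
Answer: -237/769 ≈ -0.30819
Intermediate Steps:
Z = -8/3 (Z = 8/(-4 + (4 - 5)**2) = 8/(-4 + (-1)**2) = 8/(-4 + 1) = 8/(-3) = 8*(-1/3) = -8/3 ≈ -2.6667)
K(R, k) = -16 - 6*k (K(R, k) = 6*(-8/3 - k) = -16 - 6*k)
(X + 1547)/(3597 + K(27, -44)) = (-2732 + 1547)/(3597 + (-16 - 6*(-44))) = -1185/(3597 + (-16 + 264)) = -1185/(3597 + 248) = -1185/3845 = -1185*1/3845 = -237/769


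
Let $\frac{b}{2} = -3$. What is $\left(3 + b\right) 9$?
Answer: $-27$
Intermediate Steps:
$b = -6$ ($b = 2 \left(-3\right) = -6$)
$\left(3 + b\right) 9 = \left(3 - 6\right) 9 = \left(-3\right) 9 = -27$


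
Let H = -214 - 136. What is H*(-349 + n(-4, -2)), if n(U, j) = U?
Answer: 123550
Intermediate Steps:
H = -350
H*(-349 + n(-4, -2)) = -350*(-349 - 4) = -350*(-353) = 123550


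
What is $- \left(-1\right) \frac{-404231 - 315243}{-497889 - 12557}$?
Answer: $\frac{359737}{255223} \approx 1.4095$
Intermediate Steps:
$- \left(-1\right) \frac{-404231 - 315243}{-497889 - 12557} = - \left(-1\right) \left(- \frac{719474}{-510446}\right) = - \left(-1\right) \left(\left(-719474\right) \left(- \frac{1}{510446}\right)\right) = - \frac{\left(-1\right) 359737}{255223} = \left(-1\right) \left(- \frac{359737}{255223}\right) = \frac{359737}{255223}$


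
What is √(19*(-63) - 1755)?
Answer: 6*I*√82 ≈ 54.332*I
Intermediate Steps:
√(19*(-63) - 1755) = √(-1197 - 1755) = √(-2952) = 6*I*√82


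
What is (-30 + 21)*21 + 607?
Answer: 418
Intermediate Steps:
(-30 + 21)*21 + 607 = -9*21 + 607 = -189 + 607 = 418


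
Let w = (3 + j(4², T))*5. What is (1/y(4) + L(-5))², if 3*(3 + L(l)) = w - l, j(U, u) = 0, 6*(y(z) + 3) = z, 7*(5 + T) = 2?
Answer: 4624/441 ≈ 10.485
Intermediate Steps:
T = -33/7 (T = -5 + (⅐)*2 = -5 + 2/7 = -33/7 ≈ -4.7143)
y(z) = -3 + z/6
w = 15 (w = (3 + 0)*5 = 3*5 = 15)
L(l) = 2 - l/3 (L(l) = -3 + (15 - l)/3 = -3 + (5 - l/3) = 2 - l/3)
(1/y(4) + L(-5))² = (1/(-3 + (⅙)*4) + (2 - ⅓*(-5)))² = (1/(-3 + ⅔) + (2 + 5/3))² = (1/(-7/3) + 11/3)² = (-3/7 + 11/3)² = (68/21)² = 4624/441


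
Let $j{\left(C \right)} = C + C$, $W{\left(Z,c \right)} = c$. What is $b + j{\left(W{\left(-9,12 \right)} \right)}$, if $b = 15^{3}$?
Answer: $3399$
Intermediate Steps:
$b = 3375$
$j{\left(C \right)} = 2 C$
$b + j{\left(W{\left(-9,12 \right)} \right)} = 3375 + 2 \cdot 12 = 3375 + 24 = 3399$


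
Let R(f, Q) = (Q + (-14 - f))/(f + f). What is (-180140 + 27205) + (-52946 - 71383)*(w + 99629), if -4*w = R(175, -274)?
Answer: -17341755190727/1400 ≈ -1.2387e+10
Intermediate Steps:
R(f, Q) = (-14 + Q - f)/(2*f) (R(f, Q) = (-14 + Q - f)/((2*f)) = (-14 + Q - f)*(1/(2*f)) = (-14 + Q - f)/(2*f))
w = 463/1400 (w = -(-14 - 274 - 1*175)/(8*175) = -(-14 - 274 - 175)/(8*175) = -(-463)/(8*175) = -1/4*(-463/350) = 463/1400 ≈ 0.33071)
(-180140 + 27205) + (-52946 - 71383)*(w + 99629) = (-180140 + 27205) + (-52946 - 71383)*(463/1400 + 99629) = -152935 - 124329*139481063/1400 = -152935 - 17341541081727/1400 = -17341755190727/1400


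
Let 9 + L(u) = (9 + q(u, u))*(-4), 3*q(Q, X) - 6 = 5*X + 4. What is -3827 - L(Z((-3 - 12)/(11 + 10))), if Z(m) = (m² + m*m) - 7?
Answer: -186618/49 ≈ -3808.5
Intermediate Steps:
q(Q, X) = 10/3 + 5*X/3 (q(Q, X) = 2 + (5*X + 4)/3 = 2 + (4 + 5*X)/3 = 2 + (4/3 + 5*X/3) = 10/3 + 5*X/3)
Z(m) = -7 + 2*m² (Z(m) = (m² + m²) - 7 = 2*m² - 7 = -7 + 2*m²)
L(u) = -175/3 - 20*u/3 (L(u) = -9 + (9 + (10/3 + 5*u/3))*(-4) = -9 + (37/3 + 5*u/3)*(-4) = -9 + (-148/3 - 20*u/3) = -175/3 - 20*u/3)
-3827 - L(Z((-3 - 12)/(11 + 10))) = -3827 - (-175/3 - 20*(-7 + 2*((-3 - 12)/(11 + 10))²)/3) = -3827 - (-175/3 - 20*(-7 + 2*(-15/21)²)/3) = -3827 - (-175/3 - 20*(-7 + 2*(-15*1/21)²)/3) = -3827 - (-175/3 - 20*(-7 + 2*(-5/7)²)/3) = -3827 - (-175/3 - 20*(-7 + 2*(25/49))/3) = -3827 - (-175/3 - 20*(-7 + 50/49)/3) = -3827 - (-175/3 - 20/3*(-293/49)) = -3827 - (-175/3 + 5860/147) = -3827 - 1*(-905/49) = -3827 + 905/49 = -186618/49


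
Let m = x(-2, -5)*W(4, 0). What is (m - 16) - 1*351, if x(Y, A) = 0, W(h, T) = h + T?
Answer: -367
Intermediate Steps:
W(h, T) = T + h
m = 0 (m = 0*(0 + 4) = 0*4 = 0)
(m - 16) - 1*351 = (0 - 16) - 1*351 = -16 - 351 = -367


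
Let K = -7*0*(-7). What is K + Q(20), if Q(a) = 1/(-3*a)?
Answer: -1/60 ≈ -0.016667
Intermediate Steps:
K = 0 (K = 0*(-7) = 0)
Q(a) = -1/(3*a)
K + Q(20) = 0 - ⅓/20 = 0 - ⅓*1/20 = 0 - 1/60 = -1/60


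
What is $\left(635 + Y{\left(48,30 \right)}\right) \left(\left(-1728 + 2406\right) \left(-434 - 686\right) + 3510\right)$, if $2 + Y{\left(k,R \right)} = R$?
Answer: $-501128550$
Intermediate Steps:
$Y{\left(k,R \right)} = -2 + R$
$\left(635 + Y{\left(48,30 \right)}\right) \left(\left(-1728 + 2406\right) \left(-434 - 686\right) + 3510\right) = \left(635 + \left(-2 + 30\right)\right) \left(\left(-1728 + 2406\right) \left(-434 - 686\right) + 3510\right) = \left(635 + 28\right) \left(678 \left(-1120\right) + 3510\right) = 663 \left(-759360 + 3510\right) = 663 \left(-755850\right) = -501128550$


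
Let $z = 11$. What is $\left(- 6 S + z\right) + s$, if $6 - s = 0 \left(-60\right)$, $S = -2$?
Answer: $29$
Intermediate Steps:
$s = 6$ ($s = 6 - 0 \left(-60\right) = 6 - 0 = 6 + 0 = 6$)
$\left(- 6 S + z\right) + s = \left(\left(-6\right) \left(-2\right) + 11\right) + 6 = \left(12 + 11\right) + 6 = 23 + 6 = 29$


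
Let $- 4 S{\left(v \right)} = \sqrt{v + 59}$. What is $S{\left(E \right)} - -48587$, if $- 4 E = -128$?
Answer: $48587 - \frac{\sqrt{91}}{4} \approx 48585.0$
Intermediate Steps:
$E = 32$ ($E = \left(- \frac{1}{4}\right) \left(-128\right) = 32$)
$S{\left(v \right)} = - \frac{\sqrt{59 + v}}{4}$ ($S{\left(v \right)} = - \frac{\sqrt{v + 59}}{4} = - \frac{\sqrt{59 + v}}{4}$)
$S{\left(E \right)} - -48587 = - \frac{\sqrt{59 + 32}}{4} - -48587 = - \frac{\sqrt{91}}{4} + 48587 = 48587 - \frac{\sqrt{91}}{4}$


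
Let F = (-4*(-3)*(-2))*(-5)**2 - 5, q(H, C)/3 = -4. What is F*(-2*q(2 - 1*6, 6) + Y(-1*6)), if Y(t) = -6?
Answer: -10890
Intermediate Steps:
q(H, C) = -12 (q(H, C) = 3*(-4) = -12)
F = -605 (F = (12*(-2))*25 - 5 = -24*25 - 5 = -600 - 5 = -605)
F*(-2*q(2 - 1*6, 6) + Y(-1*6)) = -605*(-2*(-12) - 6) = -605*(24 - 6) = -605*18 = -10890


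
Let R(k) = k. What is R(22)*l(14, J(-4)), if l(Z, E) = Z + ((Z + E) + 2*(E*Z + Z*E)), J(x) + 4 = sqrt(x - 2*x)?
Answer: -1892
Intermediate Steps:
J(x) = -4 + sqrt(-x) (J(x) = -4 + sqrt(x - 2*x) = -4 + sqrt(-x))
l(Z, E) = E + 2*Z + 4*E*Z (l(Z, E) = Z + ((E + Z) + 2*(E*Z + E*Z)) = Z + ((E + Z) + 2*(2*E*Z)) = Z + ((E + Z) + 4*E*Z) = Z + (E + Z + 4*E*Z) = E + 2*Z + 4*E*Z)
R(22)*l(14, J(-4)) = 22*((-4 + sqrt(-1*(-4))) + 2*14 + 4*(-4 + sqrt(-1*(-4)))*14) = 22*((-4 + sqrt(4)) + 28 + 4*(-4 + sqrt(4))*14) = 22*((-4 + 2) + 28 + 4*(-4 + 2)*14) = 22*(-2 + 28 + 4*(-2)*14) = 22*(-2 + 28 - 112) = 22*(-86) = -1892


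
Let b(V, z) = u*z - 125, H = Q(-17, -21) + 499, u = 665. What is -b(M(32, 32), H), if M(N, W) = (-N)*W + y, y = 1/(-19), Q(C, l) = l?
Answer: -317745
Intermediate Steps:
H = 478 (H = -21 + 499 = 478)
y = -1/19 ≈ -0.052632
M(N, W) = -1/19 - N*W (M(N, W) = (-N)*W - 1/19 = -N*W - 1/19 = -1/19 - N*W)
b(V, z) = -125 + 665*z (b(V, z) = 665*z - 125 = -125 + 665*z)
-b(M(32, 32), H) = -(-125 + 665*478) = -(-125 + 317870) = -1*317745 = -317745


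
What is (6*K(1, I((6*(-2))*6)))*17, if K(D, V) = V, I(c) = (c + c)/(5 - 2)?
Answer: -4896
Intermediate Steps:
I(c) = 2*c/3 (I(c) = (2*c)/3 = (2*c)*(1/3) = 2*c/3)
(6*K(1, I((6*(-2))*6)))*17 = (6*(2*((6*(-2))*6)/3))*17 = (6*(2*(-12*6)/3))*17 = (6*((2/3)*(-72)))*17 = (6*(-48))*17 = -288*17 = -4896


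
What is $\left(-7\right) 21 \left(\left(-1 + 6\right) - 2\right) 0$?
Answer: $0$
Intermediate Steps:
$\left(-7\right) 21 \left(\left(-1 + 6\right) - 2\right) 0 = - 147 \left(5 - 2\right) 0 = - 147 \cdot 3 \cdot 0 = \left(-147\right) 0 = 0$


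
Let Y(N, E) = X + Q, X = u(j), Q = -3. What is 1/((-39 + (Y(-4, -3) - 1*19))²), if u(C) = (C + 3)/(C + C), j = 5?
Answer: 25/90601 ≈ 0.00027594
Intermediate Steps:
u(C) = (3 + C)/(2*C) (u(C) = (3 + C)/((2*C)) = (3 + C)*(1/(2*C)) = (3 + C)/(2*C))
X = ⅘ (X = (½)*(3 + 5)/5 = (½)*(⅕)*8 = ⅘ ≈ 0.80000)
Y(N, E) = -11/5 (Y(N, E) = ⅘ - 3 = -11/5)
1/((-39 + (Y(-4, -3) - 1*19))²) = 1/((-39 + (-11/5 - 1*19))²) = 1/((-39 + (-11/5 - 19))²) = 1/((-39 - 106/5)²) = 1/((-301/5)²) = 1/(90601/25) = 25/90601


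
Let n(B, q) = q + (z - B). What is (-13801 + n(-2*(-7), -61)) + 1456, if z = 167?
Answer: -12253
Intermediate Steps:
n(B, q) = 167 + q - B (n(B, q) = q + (167 - B) = 167 + q - B)
(-13801 + n(-2*(-7), -61)) + 1456 = (-13801 + (167 - 61 - (-2)*(-7))) + 1456 = (-13801 + (167 - 61 - 1*14)) + 1456 = (-13801 + (167 - 61 - 14)) + 1456 = (-13801 + 92) + 1456 = -13709 + 1456 = -12253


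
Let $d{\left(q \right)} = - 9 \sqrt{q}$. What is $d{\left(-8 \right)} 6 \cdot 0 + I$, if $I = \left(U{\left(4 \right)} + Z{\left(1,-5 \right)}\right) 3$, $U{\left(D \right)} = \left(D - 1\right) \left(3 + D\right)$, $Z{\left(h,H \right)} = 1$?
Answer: $66$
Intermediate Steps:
$U{\left(D \right)} = \left(-1 + D\right) \left(3 + D\right)$
$I = 66$ ($I = \left(\left(-3 + 4^{2} + 2 \cdot 4\right) + 1\right) 3 = \left(\left(-3 + 16 + 8\right) + 1\right) 3 = \left(21 + 1\right) 3 = 22 \cdot 3 = 66$)
$d{\left(-8 \right)} 6 \cdot 0 + I = - 9 \sqrt{-8} \cdot 6 \cdot 0 + 66 = - 9 \cdot 2 i \sqrt{2} \cdot 0 + 66 = - 18 i \sqrt{2} \cdot 0 + 66 = 0 + 66 = 66$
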